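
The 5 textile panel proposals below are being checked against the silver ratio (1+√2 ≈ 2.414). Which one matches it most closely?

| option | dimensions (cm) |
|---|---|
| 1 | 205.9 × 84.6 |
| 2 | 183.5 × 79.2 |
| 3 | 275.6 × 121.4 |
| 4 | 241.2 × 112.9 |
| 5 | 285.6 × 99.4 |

1

Target silver ratio ≈ 2.414.
1: 2.434 (Δ0.020)  2: 2.317 (Δ0.097)  3: 2.270 (Δ0.144)  4: 2.136 (Δ0.278)  5: 2.873 (Δ0.459)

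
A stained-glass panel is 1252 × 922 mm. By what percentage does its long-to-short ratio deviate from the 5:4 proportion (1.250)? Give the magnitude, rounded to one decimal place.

Ratio = 1252 / 922 ≈ 1.3579.
Ideal 5:4 = 1.2500. |1.3579 − 1.2500| / 1.2500 ≈ 8.63% → 8.6%.

8.6%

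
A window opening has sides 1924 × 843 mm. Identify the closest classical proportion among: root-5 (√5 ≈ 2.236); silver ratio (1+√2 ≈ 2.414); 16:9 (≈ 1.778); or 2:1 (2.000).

root-5

Ratio = 1924 / 843 ≈ 2.282.
Distances: root-5 2.236 (Δ 0.046); silver ratio 2.414 (Δ 0.132); 16:9 1.778 (Δ 0.504); 2:1 2.000 (Δ 0.282).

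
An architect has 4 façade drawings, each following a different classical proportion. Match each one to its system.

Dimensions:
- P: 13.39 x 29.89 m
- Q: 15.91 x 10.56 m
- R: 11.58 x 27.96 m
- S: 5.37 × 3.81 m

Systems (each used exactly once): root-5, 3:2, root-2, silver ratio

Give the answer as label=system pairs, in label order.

Ratios: P ≈ 2.232; Q ≈ 1.507; R ≈ 2.415; S ≈ 1.409.
Targets: root-5 ≈ 2.236; 3:2 ≈ 1.500; root-2 ≈ 1.414; silver ratio ≈ 2.414.

P=root-5, Q=3:2, R=silver ratio, S=root-2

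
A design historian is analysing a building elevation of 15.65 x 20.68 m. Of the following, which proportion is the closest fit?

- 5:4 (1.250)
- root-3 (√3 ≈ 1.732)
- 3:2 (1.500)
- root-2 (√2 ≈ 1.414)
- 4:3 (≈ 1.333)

4:3

Ratio = 20.68 / 15.65 ≈ 1.321.
Distances: 5:4 1.250 (Δ 0.071); root-3 1.732 (Δ 0.411); 3:2 1.500 (Δ 0.179); root-2 1.414 (Δ 0.093); 4:3 1.333 (Δ 0.012).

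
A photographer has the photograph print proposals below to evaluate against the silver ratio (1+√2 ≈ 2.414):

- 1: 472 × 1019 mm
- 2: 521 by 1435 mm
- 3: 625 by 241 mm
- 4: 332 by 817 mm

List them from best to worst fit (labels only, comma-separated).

4, 3, 1, 2

Ratios: 1 = 1019 / 472 ≈ 2.159; 2 = 1435 / 521 ≈ 2.754; 3 = 625 / 241 ≈ 2.593; 4 = 817 / 332 ≈ 2.461.
|Δ from 2.414|: 1 0.255; 2 0.340; 3 0.179; 4 0.047.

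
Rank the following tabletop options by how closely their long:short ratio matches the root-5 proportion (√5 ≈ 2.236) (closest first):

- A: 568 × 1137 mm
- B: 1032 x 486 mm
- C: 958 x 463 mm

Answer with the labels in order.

B, C, A

Ratios: A = 1137 / 568 ≈ 2.002; B = 1032 / 486 ≈ 2.123; C = 958 / 463 ≈ 2.069.
|Δ from 2.236|: A 0.234; B 0.113; C 0.167.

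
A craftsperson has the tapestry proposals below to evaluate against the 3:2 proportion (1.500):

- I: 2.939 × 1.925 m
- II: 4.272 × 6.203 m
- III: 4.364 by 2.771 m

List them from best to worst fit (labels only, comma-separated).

I, II, III

Ratios: I = 2.939 / 1.925 ≈ 1.527; II = 6.203 / 4.272 ≈ 1.452; III = 4.364 / 2.771 ≈ 1.575.
|Δ from 1.500|: I 0.027; II 0.048; III 0.075.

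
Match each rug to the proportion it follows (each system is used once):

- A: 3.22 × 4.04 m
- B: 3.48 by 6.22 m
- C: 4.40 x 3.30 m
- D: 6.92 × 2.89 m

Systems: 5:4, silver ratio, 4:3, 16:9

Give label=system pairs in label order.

A = 4.04/3.22 ≈ 1.255 → 5:4 (1.250)
B = 6.22/3.48 ≈ 1.787 → 16:9 (1.778)
C = 4.40/3.30 ≈ 1.333 → 4:3 (1.333)
D = 6.92/2.89 ≈ 2.394 → silver ratio (2.414)

A=5:4, B=16:9, C=4:3, D=silver ratio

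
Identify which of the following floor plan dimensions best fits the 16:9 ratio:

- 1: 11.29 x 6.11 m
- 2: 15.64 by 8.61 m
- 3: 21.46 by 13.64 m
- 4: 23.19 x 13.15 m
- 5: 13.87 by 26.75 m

Ratios (long/short): 1 ≈ 1.848; 2 ≈ 1.816; 3 ≈ 1.573; 4 ≈ 1.763; 5 ≈ 1.929.
16:9 ≈ 1.778; option 4 is nearest (Δ 0.015).

4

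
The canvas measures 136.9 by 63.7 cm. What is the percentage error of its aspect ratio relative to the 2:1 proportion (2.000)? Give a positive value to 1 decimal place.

7.5%

Ratio = 136.9 / 63.7 ≈ 2.1491.
Ideal 2:1 = 2.0000. |2.1491 − 2.0000| / 2.0000 ≈ 7.45% → 7.5%.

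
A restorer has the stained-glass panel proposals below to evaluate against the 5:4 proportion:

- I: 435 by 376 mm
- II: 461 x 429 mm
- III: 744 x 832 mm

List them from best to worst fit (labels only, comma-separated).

I: 435/376 ≈ 1.157 → |1.157 − 1.250| = 0.093
II: 461/429 ≈ 1.075 → |1.075 − 1.250| = 0.175
III: 832/744 ≈ 1.118 → |1.118 − 1.250| = 0.132

I, III, II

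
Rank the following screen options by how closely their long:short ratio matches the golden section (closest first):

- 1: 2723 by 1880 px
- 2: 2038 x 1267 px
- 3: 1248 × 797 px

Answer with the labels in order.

1: 2723/1880 ≈ 1.448 → |1.448 − 1.618| = 0.170
2: 2038/1267 ≈ 1.609 → |1.609 − 1.618| = 0.009
3: 1248/797 ≈ 1.566 → |1.566 − 1.618| = 0.052

2, 3, 1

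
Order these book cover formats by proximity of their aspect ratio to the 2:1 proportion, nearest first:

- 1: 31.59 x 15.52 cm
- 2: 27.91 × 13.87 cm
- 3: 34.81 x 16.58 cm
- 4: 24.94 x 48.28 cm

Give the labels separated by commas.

2, 1, 4, 3

1: 31.59/15.52 ≈ 2.035 → |2.035 − 2.000| = 0.035
2: 27.91/13.87 ≈ 2.012 → |2.012 − 2.000| = 0.012
3: 34.81/16.58 ≈ 2.100 → |2.100 − 2.000| = 0.100
4: 48.28/24.94 ≈ 1.936 → |1.936 − 2.000| = 0.064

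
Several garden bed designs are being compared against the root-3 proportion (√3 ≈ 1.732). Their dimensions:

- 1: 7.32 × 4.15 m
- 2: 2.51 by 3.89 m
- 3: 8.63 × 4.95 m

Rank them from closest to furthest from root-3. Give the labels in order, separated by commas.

1: 7.32/4.15 ≈ 1.764 → |1.764 − 1.732| = 0.032
2: 3.89/2.51 ≈ 1.550 → |1.550 − 1.732| = 0.182
3: 8.63/4.95 ≈ 1.743 → |1.743 − 1.732| = 0.011

3, 1, 2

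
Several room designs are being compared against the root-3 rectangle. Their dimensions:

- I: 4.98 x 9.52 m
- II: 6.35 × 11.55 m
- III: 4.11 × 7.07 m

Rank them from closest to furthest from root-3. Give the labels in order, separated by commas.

I: 9.52/4.98 ≈ 1.912 → |1.912 − 1.732| = 0.180
II: 11.55/6.35 ≈ 1.819 → |1.819 − 1.732| = 0.087
III: 7.07/4.11 ≈ 1.720 → |1.720 − 1.732| = 0.012

III, II, I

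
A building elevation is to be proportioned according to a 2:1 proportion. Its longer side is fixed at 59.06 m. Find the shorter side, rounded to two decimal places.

2:1 = 2.00000.
Shorter side = 59.06 ÷ 2.00000 ≈ 29.5300 → 29.53 m.

29.53 m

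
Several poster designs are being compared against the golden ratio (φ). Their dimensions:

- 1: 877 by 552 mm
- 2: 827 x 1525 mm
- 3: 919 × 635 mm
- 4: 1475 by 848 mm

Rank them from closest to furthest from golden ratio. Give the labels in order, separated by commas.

1, 4, 3, 2

Ratios: 1 = 877 / 552 ≈ 1.589; 2 = 1525 / 827 ≈ 1.844; 3 = 919 / 635 ≈ 1.447; 4 = 1475 / 848 ≈ 1.739.
|Δ from 1.618|: 1 0.029; 2 0.226; 3 0.171; 4 0.121.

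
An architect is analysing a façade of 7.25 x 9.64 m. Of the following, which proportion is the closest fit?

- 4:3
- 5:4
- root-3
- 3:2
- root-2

4:3

9.64/7.25 ≈ 1.330. Nearest candidates are 4:3 (1.333, off by 0.003) and 5:4 (1.250, off by 0.080).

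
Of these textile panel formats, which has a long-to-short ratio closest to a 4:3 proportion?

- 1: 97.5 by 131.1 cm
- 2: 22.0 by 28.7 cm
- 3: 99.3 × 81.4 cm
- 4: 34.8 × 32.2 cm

1

Target 4:3 ≈ 1.333.
1: 1.345 (Δ0.012)  2: 1.305 (Δ0.028)  3: 1.220 (Δ0.113)  4: 1.081 (Δ0.252)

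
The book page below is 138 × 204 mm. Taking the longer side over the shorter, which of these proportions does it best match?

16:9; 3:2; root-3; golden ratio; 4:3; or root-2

3:2

204/138 ≈ 1.478. Nearest candidates are 3:2 (1.500, off by 0.022) and root-2 (1.414, off by 0.064).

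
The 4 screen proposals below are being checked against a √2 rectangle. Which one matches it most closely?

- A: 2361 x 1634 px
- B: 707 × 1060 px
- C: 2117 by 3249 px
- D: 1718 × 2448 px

D

Ratios (long/short): A ≈ 1.445; B ≈ 1.499; C ≈ 1.535; D ≈ 1.425.
root-2 ≈ 1.414; option D is nearest (Δ 0.011).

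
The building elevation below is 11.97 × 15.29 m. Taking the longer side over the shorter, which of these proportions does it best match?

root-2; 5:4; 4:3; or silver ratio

5:4

15.29/11.97 ≈ 1.277. Nearest candidates are 5:4 (1.250, off by 0.027) and 4:3 (1.333, off by 0.056).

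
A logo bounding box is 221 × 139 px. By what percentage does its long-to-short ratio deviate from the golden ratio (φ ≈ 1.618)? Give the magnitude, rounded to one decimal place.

1.7%

Ratio = 221 / 139 ≈ 1.5899.
Ideal golden ratio ≈ 1.6180. |1.5899 − 1.6180| / 1.6180 ≈ 1.74% → 1.7%.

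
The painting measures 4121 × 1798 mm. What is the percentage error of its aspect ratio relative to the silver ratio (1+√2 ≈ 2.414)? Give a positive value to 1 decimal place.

Ratio = 4121 / 1798 ≈ 2.2920.
Ideal silver ratio ≈ 2.4142. |2.2920 − 2.4142| / 2.4142 ≈ 5.06% → 5.1%.

5.1%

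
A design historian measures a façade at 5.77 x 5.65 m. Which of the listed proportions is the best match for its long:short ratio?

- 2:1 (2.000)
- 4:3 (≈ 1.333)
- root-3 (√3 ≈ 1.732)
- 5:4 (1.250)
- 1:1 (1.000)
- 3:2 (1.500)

Ratio = 5.77 / 5.65 ≈ 1.021.
Distances: 2:1 2.000 (Δ 0.979); 4:3 1.333 (Δ 0.312); root-3 1.732 (Δ 0.711); 5:4 1.250 (Δ 0.229); 1:1 1.000 (Δ 0.021); 3:2 1.500 (Δ 0.479).

1:1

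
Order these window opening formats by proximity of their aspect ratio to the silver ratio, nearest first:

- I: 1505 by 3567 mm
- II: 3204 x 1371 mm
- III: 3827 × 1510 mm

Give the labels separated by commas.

Ratios: I = 3567 / 1505 ≈ 2.370; II = 3204 / 1371 ≈ 2.337; III = 3827 / 1510 ≈ 2.534.
|Δ from 2.414|: I 0.044; II 0.077; III 0.120.

I, II, III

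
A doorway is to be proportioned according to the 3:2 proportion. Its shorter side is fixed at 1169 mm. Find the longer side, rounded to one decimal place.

3:2 = 1.50000.
Longer side = 1169 × 1.50000 ≈ 1753.500 → 1753.5 mm.

1753.5 mm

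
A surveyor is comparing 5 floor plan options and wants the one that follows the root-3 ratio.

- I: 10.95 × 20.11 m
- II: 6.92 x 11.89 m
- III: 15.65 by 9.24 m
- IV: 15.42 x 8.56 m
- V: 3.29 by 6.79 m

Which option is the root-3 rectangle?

Ratios (long/short): I ≈ 1.837; II ≈ 1.718; III ≈ 1.694; IV ≈ 1.801; V ≈ 2.064.
root-3 ≈ 1.732; option II is nearest (Δ 0.014).

II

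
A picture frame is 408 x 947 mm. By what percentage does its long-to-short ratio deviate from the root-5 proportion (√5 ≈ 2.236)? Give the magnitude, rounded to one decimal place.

Ratio = 947 / 408 ≈ 2.3211.
Ideal root-5 ≈ 2.2361. |2.3211 − 2.2361| / 2.2361 ≈ 3.80% → 3.8%.

3.8%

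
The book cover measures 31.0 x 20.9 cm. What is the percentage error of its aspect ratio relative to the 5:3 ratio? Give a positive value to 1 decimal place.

Ratio = 31.0 / 20.9 ≈ 1.4833.
Ideal 5:3 ≈ 1.6667. |1.4833 − 1.6667| / 1.6667 ≈ 11.00% → 11.0%.

11.0%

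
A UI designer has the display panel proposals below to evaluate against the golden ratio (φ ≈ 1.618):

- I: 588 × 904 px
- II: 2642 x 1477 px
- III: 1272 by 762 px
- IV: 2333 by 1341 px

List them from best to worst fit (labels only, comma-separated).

I: 904/588 ≈ 1.537 → |1.537 − 1.618| = 0.081
II: 2642/1477 ≈ 1.789 → |1.789 − 1.618| = 0.171
III: 1272/762 ≈ 1.669 → |1.669 − 1.618| = 0.051
IV: 2333/1341 ≈ 1.740 → |1.740 − 1.618| = 0.122

III, I, IV, II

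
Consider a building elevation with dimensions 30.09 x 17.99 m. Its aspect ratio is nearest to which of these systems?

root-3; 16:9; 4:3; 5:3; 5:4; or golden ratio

5:3

30.09/17.99 ≈ 1.673. Nearest candidates are 5:3 (1.667, off by 0.006) and golden ratio (1.618, off by 0.055).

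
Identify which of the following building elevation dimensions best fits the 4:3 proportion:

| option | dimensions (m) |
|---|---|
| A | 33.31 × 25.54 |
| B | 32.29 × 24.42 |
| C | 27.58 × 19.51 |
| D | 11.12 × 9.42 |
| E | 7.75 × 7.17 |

B

Target 4:3 ≈ 1.333.
A: 1.304 (Δ0.029)  B: 1.322 (Δ0.011)  C: 1.414 (Δ0.081)  D: 1.180 (Δ0.153)  E: 1.081 (Δ0.252)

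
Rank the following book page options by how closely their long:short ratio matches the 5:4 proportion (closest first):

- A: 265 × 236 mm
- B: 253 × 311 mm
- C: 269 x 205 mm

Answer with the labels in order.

Ratios: A = 265 / 236 ≈ 1.123; B = 311 / 253 ≈ 1.229; C = 269 / 205 ≈ 1.312.
|Δ from 1.250|: A 0.127; B 0.021; C 0.062.

B, C, A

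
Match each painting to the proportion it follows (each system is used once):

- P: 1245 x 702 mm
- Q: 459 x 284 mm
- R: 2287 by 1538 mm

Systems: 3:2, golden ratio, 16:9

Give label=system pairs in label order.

P=16:9, Q=golden ratio, R=3:2

P = 1245/702 ≈ 1.774 → 16:9 (1.778)
Q = 459/284 ≈ 1.616 → golden ratio (1.618)
R = 2287/1538 ≈ 1.487 → 3:2 (1.500)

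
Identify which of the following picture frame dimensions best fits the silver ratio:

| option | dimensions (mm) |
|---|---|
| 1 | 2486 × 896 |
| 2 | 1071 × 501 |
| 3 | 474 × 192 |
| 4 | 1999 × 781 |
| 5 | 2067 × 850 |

5

Target silver ratio ≈ 2.414.
1: 2.775 (Δ0.361)  2: 2.138 (Δ0.276)  3: 2.469 (Δ0.055)  4: 2.560 (Δ0.146)  5: 2.432 (Δ0.018)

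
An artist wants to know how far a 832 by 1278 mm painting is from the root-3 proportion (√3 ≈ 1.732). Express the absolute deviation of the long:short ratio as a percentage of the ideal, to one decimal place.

11.3%

Ratio = 1278 / 832 ≈ 1.5361.
Ideal root-3 ≈ 1.7321. |1.5361 − 1.7321| / 1.7321 ≈ 11.32% → 11.3%.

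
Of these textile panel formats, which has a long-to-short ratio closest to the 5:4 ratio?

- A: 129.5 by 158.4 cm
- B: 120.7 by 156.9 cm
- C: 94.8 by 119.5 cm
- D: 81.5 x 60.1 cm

Target 5:4 ≈ 1.250.
A: 1.223 (Δ0.027)  B: 1.300 (Δ0.050)  C: 1.261 (Δ0.011)  D: 1.356 (Δ0.106)

C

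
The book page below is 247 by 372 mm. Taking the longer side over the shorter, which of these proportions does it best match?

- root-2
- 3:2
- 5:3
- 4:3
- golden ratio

3:2

Ratio = 372 / 247 ≈ 1.506.
Distances: root-2 1.414 (Δ 0.092); 3:2 1.500 (Δ 0.006); 5:3 1.667 (Δ 0.161); 4:3 1.333 (Δ 0.173); golden ratio 1.618 (Δ 0.112).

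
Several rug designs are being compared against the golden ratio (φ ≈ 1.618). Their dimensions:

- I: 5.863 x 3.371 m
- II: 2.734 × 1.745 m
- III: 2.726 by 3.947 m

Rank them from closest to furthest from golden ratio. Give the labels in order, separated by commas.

I: 5.863/3.371 ≈ 1.739 → |1.739 − 1.618| = 0.121
II: 2.734/1.745 ≈ 1.567 → |1.567 − 1.618| = 0.051
III: 3.947/2.726 ≈ 1.448 → |1.448 − 1.618| = 0.170

II, I, III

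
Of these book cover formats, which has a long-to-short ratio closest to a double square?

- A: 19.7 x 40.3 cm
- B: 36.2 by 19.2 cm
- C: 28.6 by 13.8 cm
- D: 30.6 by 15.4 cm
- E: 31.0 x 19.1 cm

D

Ratios (long/short): A ≈ 2.046; B ≈ 1.885; C ≈ 2.072; D ≈ 1.987; E ≈ 1.623.
2:1 ≈ 2.000; option D is nearest (Δ 0.013).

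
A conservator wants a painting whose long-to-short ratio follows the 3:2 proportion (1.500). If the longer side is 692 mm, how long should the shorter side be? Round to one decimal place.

3:2 = 1.50000.
Shorter side = 692 ÷ 1.50000 ≈ 461.333 → 461.3 mm.

461.3 mm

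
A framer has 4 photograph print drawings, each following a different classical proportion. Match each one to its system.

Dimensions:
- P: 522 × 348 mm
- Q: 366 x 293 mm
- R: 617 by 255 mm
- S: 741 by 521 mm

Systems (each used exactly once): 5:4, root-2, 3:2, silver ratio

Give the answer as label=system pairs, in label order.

P=3:2, Q=5:4, R=silver ratio, S=root-2

Ratios: P ≈ 1.500; Q ≈ 1.249; R ≈ 2.420; S ≈ 1.422.
Targets: 5:4 ≈ 1.250; root-2 ≈ 1.414; 3:2 ≈ 1.500; silver ratio ≈ 2.414.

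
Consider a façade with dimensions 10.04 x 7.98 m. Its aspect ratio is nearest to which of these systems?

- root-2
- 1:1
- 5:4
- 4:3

5:4

Ratio = 10.04 / 7.98 ≈ 1.258.
Distances: root-2 1.414 (Δ 0.156); 1:1 1.000 (Δ 0.258); 5:4 1.250 (Δ 0.008); 4:3 1.333 (Δ 0.075).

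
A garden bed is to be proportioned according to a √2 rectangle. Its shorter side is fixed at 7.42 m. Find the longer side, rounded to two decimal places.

root-2 ≈ 1.41421.
Longer side = 7.42 × 1.41421 ≈ 10.4934 → 10.49 m.

10.49 m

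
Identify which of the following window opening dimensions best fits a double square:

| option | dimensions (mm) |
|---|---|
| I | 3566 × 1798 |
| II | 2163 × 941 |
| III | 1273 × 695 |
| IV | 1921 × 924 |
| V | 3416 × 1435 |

I

Target 2:1 ≈ 2.000.
I: 1.983 (Δ0.017)  II: 2.299 (Δ0.299)  III: 1.832 (Δ0.168)  IV: 2.079 (Δ0.079)  V: 2.380 (Δ0.380)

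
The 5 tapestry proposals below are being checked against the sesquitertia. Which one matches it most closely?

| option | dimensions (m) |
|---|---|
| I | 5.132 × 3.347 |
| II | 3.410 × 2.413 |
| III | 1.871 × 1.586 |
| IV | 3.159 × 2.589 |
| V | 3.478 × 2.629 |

Ratios (long/short): I ≈ 1.533; II ≈ 1.413; III ≈ 1.180; IV ≈ 1.220; V ≈ 1.323.
4:3 ≈ 1.333; option V is nearest (Δ 0.010).

V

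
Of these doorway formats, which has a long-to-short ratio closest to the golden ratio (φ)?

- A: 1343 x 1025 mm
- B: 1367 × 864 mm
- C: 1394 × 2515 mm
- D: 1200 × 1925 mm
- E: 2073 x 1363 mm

Target golden ratio ≈ 1.618.
A: 1.310 (Δ0.308)  B: 1.582 (Δ0.036)  C: 1.804 (Δ0.186)  D: 1.604 (Δ0.014)  E: 1.521 (Δ0.097)

D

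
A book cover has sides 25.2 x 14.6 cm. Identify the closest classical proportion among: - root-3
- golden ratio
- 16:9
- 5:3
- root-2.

25.2/14.6 ≈ 1.726. Nearest candidates are root-3 (1.732, off by 0.006) and 16:9 (1.778, off by 0.052).

root-3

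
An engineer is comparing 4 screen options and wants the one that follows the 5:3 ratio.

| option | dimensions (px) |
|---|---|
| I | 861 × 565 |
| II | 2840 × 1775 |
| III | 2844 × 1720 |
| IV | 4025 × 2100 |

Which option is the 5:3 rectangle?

Ratios (long/short): I ≈ 1.524; II ≈ 1.600; III ≈ 1.653; IV ≈ 1.917.
5:3 ≈ 1.667; option III is nearest (Δ 0.014).

III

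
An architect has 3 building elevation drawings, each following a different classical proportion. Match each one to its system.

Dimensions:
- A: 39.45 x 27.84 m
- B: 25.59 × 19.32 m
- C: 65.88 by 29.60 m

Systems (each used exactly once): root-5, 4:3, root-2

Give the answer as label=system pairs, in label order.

Ratios: A ≈ 1.417; B ≈ 1.325; C ≈ 2.226.
Targets: root-5 ≈ 2.236; 4:3 ≈ 1.333; root-2 ≈ 1.414.

A=root-2, B=4:3, C=root-5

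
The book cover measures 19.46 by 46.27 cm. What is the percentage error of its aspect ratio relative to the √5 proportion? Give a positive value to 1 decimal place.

Ratio = 46.27 / 19.46 ≈ 2.3777.
Ideal root-5 ≈ 2.2361. |2.3777 − 2.2361| / 2.2361 ≈ 6.33% → 6.3%.

6.3%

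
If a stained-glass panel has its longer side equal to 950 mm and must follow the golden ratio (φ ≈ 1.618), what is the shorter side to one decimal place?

587.1 mm

golden ratio ≈ 1.61803.
Shorter side = 950 ÷ 1.61803 ≈ 587.134 → 587.1 mm.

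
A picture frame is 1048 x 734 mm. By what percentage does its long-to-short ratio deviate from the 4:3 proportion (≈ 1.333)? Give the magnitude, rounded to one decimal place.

7.1%

Ratio = 1048 / 734 ≈ 1.4278.
Ideal 4:3 ≈ 1.3333. |1.4278 − 1.3333| / 1.3333 ≈ 7.09% → 7.1%.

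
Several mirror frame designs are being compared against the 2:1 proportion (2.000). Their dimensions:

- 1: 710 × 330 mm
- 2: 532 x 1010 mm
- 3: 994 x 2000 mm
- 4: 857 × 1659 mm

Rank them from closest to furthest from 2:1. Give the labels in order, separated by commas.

3, 4, 2, 1

1: 710/330 ≈ 2.152 → |2.152 − 2.000| = 0.152
2: 1010/532 ≈ 1.898 → |1.898 − 2.000| = 0.102
3: 2000/994 ≈ 2.012 → |2.012 − 2.000| = 0.012
4: 1659/857 ≈ 1.936 → |1.936 − 2.000| = 0.064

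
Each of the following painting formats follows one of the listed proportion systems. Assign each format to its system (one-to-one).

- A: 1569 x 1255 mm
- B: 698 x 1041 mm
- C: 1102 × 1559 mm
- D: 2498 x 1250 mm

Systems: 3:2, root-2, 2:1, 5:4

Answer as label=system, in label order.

Ratios: A ≈ 1.250; B ≈ 1.491; C ≈ 1.415; D ≈ 1.998.
Targets: 3:2 ≈ 1.500; root-2 ≈ 1.414; 2:1 ≈ 2.000; 5:4 ≈ 1.250.

A=5:4, B=3:2, C=root-2, D=2:1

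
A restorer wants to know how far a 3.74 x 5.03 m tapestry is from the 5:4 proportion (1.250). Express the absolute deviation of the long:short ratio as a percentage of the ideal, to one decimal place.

7.6%

Ratio = 5.03 / 3.74 ≈ 1.3449.
Ideal 5:4 = 1.2500. |1.3449 − 1.2500| / 1.2500 ≈ 7.59% → 7.6%.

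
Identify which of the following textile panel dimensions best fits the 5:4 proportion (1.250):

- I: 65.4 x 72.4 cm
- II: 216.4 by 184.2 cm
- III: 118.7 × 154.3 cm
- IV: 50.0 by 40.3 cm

Target 5:4 ≈ 1.250.
I: 1.107 (Δ0.143)  II: 1.175 (Δ0.075)  III: 1.300 (Δ0.050)  IV: 1.241 (Δ0.009)

IV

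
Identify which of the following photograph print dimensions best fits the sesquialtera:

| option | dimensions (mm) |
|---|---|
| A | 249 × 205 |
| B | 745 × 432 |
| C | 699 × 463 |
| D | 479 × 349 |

C

Target 3:2 ≈ 1.500.
A: 1.215 (Δ0.285)  B: 1.725 (Δ0.225)  C: 1.510 (Δ0.010)  D: 1.372 (Δ0.128)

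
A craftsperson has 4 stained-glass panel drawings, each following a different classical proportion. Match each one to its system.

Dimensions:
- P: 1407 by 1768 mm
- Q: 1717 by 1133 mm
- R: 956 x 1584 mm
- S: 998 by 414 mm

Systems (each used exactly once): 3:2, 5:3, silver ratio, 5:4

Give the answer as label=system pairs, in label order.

P=5:4, Q=3:2, R=5:3, S=silver ratio

Ratios: P ≈ 1.257; Q ≈ 1.515; R ≈ 1.657; S ≈ 2.411.
Targets: 3:2 ≈ 1.500; 5:3 ≈ 1.667; silver ratio ≈ 2.414; 5:4 ≈ 1.250.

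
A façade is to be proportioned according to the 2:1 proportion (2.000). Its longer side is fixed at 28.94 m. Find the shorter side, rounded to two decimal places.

14.47 m

2:1 = 2.00000.
Shorter side = 28.94 ÷ 2.00000 ≈ 14.4700 → 14.47 m.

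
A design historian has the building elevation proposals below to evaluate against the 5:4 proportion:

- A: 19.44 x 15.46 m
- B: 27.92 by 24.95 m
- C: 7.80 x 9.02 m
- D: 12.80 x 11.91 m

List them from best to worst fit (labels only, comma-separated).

Ratios: A = 19.44 / 15.46 ≈ 1.257; B = 27.92 / 24.95 ≈ 1.119; C = 9.02 / 7.80 ≈ 1.156; D = 12.80 / 11.91 ≈ 1.075.
|Δ from 1.250|: A 0.007; B 0.131; C 0.094; D 0.175.

A, C, B, D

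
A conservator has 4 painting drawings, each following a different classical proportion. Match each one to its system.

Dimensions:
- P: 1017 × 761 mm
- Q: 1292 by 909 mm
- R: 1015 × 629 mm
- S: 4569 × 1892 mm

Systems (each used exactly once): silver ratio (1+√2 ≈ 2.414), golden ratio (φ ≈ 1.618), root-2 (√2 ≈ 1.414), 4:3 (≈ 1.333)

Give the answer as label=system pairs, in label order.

P = 1017/761 ≈ 1.336 → 4:3 (1.333)
Q = 1292/909 ≈ 1.421 → root-2 (1.414)
R = 1015/629 ≈ 1.614 → golden ratio (1.618)
S = 4569/1892 ≈ 2.415 → silver ratio (2.414)

P=4:3, Q=root-2, R=golden ratio, S=silver ratio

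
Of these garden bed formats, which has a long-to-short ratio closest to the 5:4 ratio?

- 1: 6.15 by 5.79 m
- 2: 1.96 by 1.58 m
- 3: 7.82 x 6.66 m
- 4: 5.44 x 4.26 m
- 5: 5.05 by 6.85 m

2

Target 5:4 ≈ 1.250.
1: 1.062 (Δ0.188)  2: 1.241 (Δ0.009)  3: 1.174 (Δ0.076)  4: 1.277 (Δ0.027)  5: 1.356 (Δ0.106)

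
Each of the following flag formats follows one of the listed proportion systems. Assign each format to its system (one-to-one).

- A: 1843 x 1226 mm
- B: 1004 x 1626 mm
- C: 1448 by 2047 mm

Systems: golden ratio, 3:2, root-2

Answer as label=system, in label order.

A=3:2, B=golden ratio, C=root-2

Ratios: A ≈ 1.503; B ≈ 1.620; C ≈ 1.414.
Targets: golden ratio ≈ 1.618; 3:2 ≈ 1.500; root-2 ≈ 1.414.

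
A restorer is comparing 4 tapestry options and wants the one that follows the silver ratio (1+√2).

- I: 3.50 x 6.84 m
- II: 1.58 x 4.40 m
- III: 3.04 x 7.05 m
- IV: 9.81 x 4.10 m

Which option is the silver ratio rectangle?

Ratios (long/short): I ≈ 1.954; II ≈ 2.785; III ≈ 2.319; IV ≈ 2.393.
silver ratio ≈ 2.414; option IV is nearest (Δ 0.021).

IV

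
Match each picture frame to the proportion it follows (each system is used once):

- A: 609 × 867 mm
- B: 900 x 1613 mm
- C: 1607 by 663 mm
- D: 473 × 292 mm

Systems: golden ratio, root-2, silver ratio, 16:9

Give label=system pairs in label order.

A=root-2, B=16:9, C=silver ratio, D=golden ratio

A = 867/609 ≈ 1.424 → root-2 (1.414)
B = 1613/900 ≈ 1.792 → 16:9 (1.778)
C = 1607/663 ≈ 2.424 → silver ratio (2.414)
D = 473/292 ≈ 1.620 → golden ratio (1.618)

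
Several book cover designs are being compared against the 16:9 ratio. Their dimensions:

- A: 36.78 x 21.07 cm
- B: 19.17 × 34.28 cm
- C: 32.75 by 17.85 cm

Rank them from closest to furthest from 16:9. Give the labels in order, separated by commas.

Ratios: A = 36.78 / 21.07 ≈ 1.746; B = 34.28 / 19.17 ≈ 1.788; C = 32.75 / 17.85 ≈ 1.835.
|Δ from 1.778|: A 0.032; B 0.010; C 0.057.

B, A, C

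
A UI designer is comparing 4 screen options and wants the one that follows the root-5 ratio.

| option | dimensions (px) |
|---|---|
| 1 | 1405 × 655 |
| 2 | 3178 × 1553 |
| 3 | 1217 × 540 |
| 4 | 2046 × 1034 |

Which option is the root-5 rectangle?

3

Target root-5 ≈ 2.236.
1: 2.145 (Δ0.091)  2: 2.046 (Δ0.190)  3: 2.254 (Δ0.018)  4: 1.979 (Δ0.257)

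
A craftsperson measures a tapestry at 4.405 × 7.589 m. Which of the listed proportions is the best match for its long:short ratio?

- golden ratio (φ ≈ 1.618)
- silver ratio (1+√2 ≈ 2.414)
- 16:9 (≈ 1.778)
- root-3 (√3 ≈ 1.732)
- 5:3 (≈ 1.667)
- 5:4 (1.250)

root-3

7.589/4.405 ≈ 1.723. Nearest candidates are root-3 (1.732, off by 0.009) and 16:9 (1.778, off by 0.055).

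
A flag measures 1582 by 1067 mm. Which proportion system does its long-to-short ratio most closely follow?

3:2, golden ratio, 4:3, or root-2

3:2

Ratio = 1582 / 1067 ≈ 1.483.
Distances: 3:2 1.500 (Δ 0.017); golden ratio 1.618 (Δ 0.135); 4:3 1.333 (Δ 0.150); root-2 1.414 (Δ 0.069).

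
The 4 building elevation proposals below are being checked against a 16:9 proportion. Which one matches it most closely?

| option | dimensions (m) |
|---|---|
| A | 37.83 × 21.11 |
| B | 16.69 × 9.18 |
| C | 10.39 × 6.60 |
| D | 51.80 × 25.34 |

Target 16:9 ≈ 1.778.
A: 1.792 (Δ0.014)  B: 1.818 (Δ0.040)  C: 1.574 (Δ0.204)  D: 2.044 (Δ0.266)

A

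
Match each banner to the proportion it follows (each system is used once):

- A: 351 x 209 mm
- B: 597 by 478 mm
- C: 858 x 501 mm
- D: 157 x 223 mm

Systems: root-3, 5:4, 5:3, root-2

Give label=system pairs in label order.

A=5:3, B=5:4, C=root-3, D=root-2

Ratios: A ≈ 1.679; B ≈ 1.249; C ≈ 1.713; D ≈ 1.420.
Targets: root-3 ≈ 1.732; 5:4 ≈ 1.250; 5:3 ≈ 1.667; root-2 ≈ 1.414.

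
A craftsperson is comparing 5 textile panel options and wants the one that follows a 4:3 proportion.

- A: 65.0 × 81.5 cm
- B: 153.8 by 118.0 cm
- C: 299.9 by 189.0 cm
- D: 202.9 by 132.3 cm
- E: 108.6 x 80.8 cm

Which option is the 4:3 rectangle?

Target 4:3 ≈ 1.333.
A: 1.254 (Δ0.079)  B: 1.303 (Δ0.030)  C: 1.587 (Δ0.254)  D: 1.534 (Δ0.201)  E: 1.344 (Δ0.011)

E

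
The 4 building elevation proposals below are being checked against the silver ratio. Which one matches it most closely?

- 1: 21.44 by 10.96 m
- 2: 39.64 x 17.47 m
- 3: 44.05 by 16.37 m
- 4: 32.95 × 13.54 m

4

Ratios (long/short): 1 ≈ 1.956; 2 ≈ 2.269; 3 ≈ 2.691; 4 ≈ 2.434.
silver ratio ≈ 2.414; option 4 is nearest (Δ 0.020).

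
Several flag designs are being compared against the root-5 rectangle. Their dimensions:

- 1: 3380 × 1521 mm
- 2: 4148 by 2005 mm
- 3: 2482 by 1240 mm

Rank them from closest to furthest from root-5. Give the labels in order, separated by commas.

1, 2, 3

1: 3380/1521 ≈ 2.222 → |2.222 − 2.236| = 0.014
2: 4148/2005 ≈ 2.069 → |2.069 − 2.236| = 0.167
3: 2482/1240 ≈ 2.002 → |2.002 − 2.236| = 0.234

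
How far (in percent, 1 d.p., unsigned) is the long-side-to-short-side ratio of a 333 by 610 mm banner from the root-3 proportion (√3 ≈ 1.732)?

5.8%

Ratio = 610 / 333 ≈ 1.8318.
Ideal root-3 ≈ 1.7321. |1.8318 − 1.7321| / 1.7321 ≈ 5.76% → 5.8%.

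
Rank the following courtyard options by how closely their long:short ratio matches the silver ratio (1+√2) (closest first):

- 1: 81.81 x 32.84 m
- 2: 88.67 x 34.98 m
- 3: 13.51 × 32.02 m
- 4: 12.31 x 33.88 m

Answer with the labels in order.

1: 81.81/32.84 ≈ 2.491 → |2.491 − 2.414| = 0.077
2: 88.67/34.98 ≈ 2.535 → |2.535 − 2.414| = 0.121
3: 32.02/13.51 ≈ 2.370 → |2.370 − 2.414| = 0.044
4: 33.88/12.31 ≈ 2.752 → |2.752 − 2.414| = 0.338

3, 1, 2, 4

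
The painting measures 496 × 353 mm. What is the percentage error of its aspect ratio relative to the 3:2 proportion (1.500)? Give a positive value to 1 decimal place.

Ratio = 496 / 353 ≈ 1.4051.
Ideal 3:2 = 1.5000. |1.4051 − 1.5000| / 1.5000 ≈ 6.33% → 6.3%.

6.3%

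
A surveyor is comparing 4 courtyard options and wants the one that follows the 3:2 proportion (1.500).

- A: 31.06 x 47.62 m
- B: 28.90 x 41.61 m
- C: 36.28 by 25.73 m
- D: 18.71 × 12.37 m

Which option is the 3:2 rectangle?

D

Ratios (long/short): A ≈ 1.533; B ≈ 1.440; C ≈ 1.410; D ≈ 1.513.
3:2 ≈ 1.500; option D is nearest (Δ 0.013).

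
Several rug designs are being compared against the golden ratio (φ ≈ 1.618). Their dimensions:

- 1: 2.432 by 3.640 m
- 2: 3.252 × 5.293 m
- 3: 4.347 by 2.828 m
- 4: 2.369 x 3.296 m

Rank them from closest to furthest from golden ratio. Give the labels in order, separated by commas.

2, 3, 1, 4

Ratios: 1 = 3.640 / 2.432 ≈ 1.497; 2 = 5.293 / 3.252 ≈ 1.628; 3 = 4.347 / 2.828 ≈ 1.537; 4 = 3.296 / 2.369 ≈ 1.391.
|Δ from 1.618|: 1 0.121; 2 0.010; 3 0.081; 4 0.227.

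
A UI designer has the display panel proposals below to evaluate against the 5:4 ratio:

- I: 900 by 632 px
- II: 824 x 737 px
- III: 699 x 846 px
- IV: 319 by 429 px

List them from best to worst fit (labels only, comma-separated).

Ratios: I = 900 / 632 ≈ 1.424; II = 824 / 737 ≈ 1.118; III = 846 / 699 ≈ 1.210; IV = 429 / 319 ≈ 1.345.
|Δ from 1.250|: I 0.174; II 0.132; III 0.040; IV 0.095.

III, IV, II, I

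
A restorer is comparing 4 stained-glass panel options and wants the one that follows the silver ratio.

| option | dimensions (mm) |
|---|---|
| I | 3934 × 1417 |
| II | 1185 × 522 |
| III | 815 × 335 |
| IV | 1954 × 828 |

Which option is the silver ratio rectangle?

III

Ratios (long/short): I ≈ 2.776; II ≈ 2.270; III ≈ 2.433; IV ≈ 2.360.
silver ratio ≈ 2.414; option III is nearest (Δ 0.019).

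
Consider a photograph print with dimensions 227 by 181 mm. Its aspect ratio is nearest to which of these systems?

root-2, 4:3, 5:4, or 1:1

Ratio = 227 / 181 ≈ 1.254.
Distances: root-2 1.414 (Δ 0.160); 4:3 1.333 (Δ 0.079); 5:4 1.250 (Δ 0.004); 1:1 1.000 (Δ 0.254).

5:4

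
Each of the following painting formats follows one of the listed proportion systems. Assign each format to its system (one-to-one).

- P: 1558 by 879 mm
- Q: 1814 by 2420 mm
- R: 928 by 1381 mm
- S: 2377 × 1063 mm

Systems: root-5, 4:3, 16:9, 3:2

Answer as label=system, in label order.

Ratios: P ≈ 1.772; Q ≈ 1.334; R ≈ 1.488; S ≈ 2.236.
Targets: root-5 ≈ 2.236; 4:3 ≈ 1.333; 16:9 ≈ 1.778; 3:2 ≈ 1.500.

P=16:9, Q=4:3, R=3:2, S=root-5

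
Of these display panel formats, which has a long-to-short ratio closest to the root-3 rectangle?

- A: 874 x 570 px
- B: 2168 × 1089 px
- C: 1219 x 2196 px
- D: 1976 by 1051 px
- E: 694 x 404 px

Ratios (long/short): A ≈ 1.533; B ≈ 1.991; C ≈ 1.801; D ≈ 1.880; E ≈ 1.718.
root-3 ≈ 1.732; option E is nearest (Δ 0.014).

E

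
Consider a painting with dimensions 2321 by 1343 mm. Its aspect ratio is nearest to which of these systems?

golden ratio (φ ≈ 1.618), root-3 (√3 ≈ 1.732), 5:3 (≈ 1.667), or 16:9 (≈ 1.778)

Ratio = 2321 / 1343 ≈ 1.728.
Distances: golden ratio 1.618 (Δ 0.110); root-3 1.732 (Δ 0.004); 5:3 1.667 (Δ 0.061); 16:9 1.778 (Δ 0.050).

root-3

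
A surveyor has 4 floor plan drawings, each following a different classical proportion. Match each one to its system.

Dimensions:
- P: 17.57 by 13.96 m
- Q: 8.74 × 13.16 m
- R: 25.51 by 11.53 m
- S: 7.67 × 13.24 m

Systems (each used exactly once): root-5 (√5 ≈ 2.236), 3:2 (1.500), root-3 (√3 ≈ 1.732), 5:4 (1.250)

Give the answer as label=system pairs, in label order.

Ratios: P ≈ 1.259; Q ≈ 1.506; R ≈ 2.212; S ≈ 1.726.
Targets: root-5 ≈ 2.236; 3:2 ≈ 1.500; root-3 ≈ 1.732; 5:4 ≈ 1.250.

P=5:4, Q=3:2, R=root-5, S=root-3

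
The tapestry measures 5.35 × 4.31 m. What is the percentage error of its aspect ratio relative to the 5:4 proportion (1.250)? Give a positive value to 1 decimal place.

Ratio = 5.35 / 4.31 ≈ 1.2413.
Ideal 5:4 = 1.2500. |1.2413 − 1.2500| / 1.2500 ≈ 0.70% → 0.7%.

0.7%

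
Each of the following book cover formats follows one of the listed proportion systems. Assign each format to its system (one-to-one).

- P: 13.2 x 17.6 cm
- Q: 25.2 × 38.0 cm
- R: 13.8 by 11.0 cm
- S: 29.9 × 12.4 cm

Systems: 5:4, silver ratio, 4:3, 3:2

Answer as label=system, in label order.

P=4:3, Q=3:2, R=5:4, S=silver ratio

P = 17.6/13.2 ≈ 1.333 → 4:3 (1.333)
Q = 38.0/25.2 ≈ 1.508 → 3:2 (1.500)
R = 13.8/11.0 ≈ 1.255 → 5:4 (1.250)
S = 29.9/12.4 ≈ 2.411 → silver ratio (2.414)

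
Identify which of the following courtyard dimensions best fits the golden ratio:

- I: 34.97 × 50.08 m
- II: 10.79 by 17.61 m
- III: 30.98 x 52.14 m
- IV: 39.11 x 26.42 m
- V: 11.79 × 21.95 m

II

Ratios (long/short): I ≈ 1.432; II ≈ 1.632; III ≈ 1.683; IV ≈ 1.480; V ≈ 1.862.
golden ratio ≈ 1.618; option II is nearest (Δ 0.014).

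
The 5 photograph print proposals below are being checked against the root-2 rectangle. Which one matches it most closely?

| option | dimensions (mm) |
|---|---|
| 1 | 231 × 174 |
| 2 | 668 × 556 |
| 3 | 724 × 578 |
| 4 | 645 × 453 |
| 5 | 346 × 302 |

4

Ratios (long/short): 1 ≈ 1.328; 2 ≈ 1.201; 3 ≈ 1.253; 4 ≈ 1.424; 5 ≈ 1.146.
root-2 ≈ 1.414; option 4 is nearest (Δ 0.010).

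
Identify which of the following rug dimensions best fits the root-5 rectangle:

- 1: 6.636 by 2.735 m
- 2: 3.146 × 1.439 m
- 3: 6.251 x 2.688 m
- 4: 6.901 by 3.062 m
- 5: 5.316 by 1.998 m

4

Target root-5 ≈ 2.236.
1: 2.426 (Δ0.190)  2: 2.186 (Δ0.050)  3: 2.326 (Δ0.090)  4: 2.254 (Δ0.018)  5: 2.661 (Δ0.425)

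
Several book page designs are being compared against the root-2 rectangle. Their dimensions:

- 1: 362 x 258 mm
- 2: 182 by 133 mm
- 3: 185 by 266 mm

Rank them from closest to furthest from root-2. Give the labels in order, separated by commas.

1: 362/258 ≈ 1.403 → |1.403 − 1.414| = 0.011
2: 182/133 ≈ 1.368 → |1.368 − 1.414| = 0.046
3: 266/185 ≈ 1.438 → |1.438 − 1.414| = 0.024

1, 3, 2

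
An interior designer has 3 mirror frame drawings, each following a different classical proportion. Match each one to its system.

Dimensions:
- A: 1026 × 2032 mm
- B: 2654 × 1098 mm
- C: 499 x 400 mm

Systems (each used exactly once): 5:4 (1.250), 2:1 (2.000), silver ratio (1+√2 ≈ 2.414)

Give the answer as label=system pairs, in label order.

A = 2032/1026 ≈ 1.981 → 2:1 (2.000)
B = 2654/1098 ≈ 2.417 → silver ratio (2.414)
C = 499/400 ≈ 1.248 → 5:4 (1.250)

A=2:1, B=silver ratio, C=5:4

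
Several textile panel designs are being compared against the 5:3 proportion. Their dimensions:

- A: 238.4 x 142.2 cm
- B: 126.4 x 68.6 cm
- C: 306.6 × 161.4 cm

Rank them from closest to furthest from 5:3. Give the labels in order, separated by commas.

A, B, C

A: 238.4/142.2 ≈ 1.677 → |1.677 − 1.667| = 0.010
B: 126.4/68.6 ≈ 1.843 → |1.843 − 1.667| = 0.176
C: 306.6/161.4 ≈ 1.900 → |1.900 − 1.667| = 0.233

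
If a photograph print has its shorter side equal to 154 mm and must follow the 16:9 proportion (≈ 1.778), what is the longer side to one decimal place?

16:9 ≈ 1.77778.
Longer side = 154 × 1.77778 ≈ 273.778 → 273.8 mm.

273.8 mm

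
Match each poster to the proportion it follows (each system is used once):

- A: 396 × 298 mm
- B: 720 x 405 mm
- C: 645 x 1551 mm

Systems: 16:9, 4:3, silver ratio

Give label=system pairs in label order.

A=4:3, B=16:9, C=silver ratio

Ratios: A ≈ 1.329; B ≈ 1.778; C ≈ 2.405.
Targets: 16:9 ≈ 1.778; 4:3 ≈ 1.333; silver ratio ≈ 2.414.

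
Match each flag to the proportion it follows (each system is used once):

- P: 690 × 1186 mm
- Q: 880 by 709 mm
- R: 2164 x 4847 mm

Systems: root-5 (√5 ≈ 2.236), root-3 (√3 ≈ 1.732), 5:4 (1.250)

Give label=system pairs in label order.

P=root-3, Q=5:4, R=root-5

Ratios: P ≈ 1.719; Q ≈ 1.241; R ≈ 2.240.
Targets: root-5 ≈ 2.236; root-3 ≈ 1.732; 5:4 ≈ 1.250.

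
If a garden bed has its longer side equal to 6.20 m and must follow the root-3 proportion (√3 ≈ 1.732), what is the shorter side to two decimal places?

3.58 m

root-3 ≈ 1.73205.
Shorter side = 6.20 ÷ 1.73205 ≈ 3.5796 → 3.58 m.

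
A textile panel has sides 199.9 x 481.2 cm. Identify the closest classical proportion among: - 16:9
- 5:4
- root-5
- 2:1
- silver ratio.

481.2/199.9 ≈ 2.407. Nearest candidates are silver ratio (2.414, off by 0.007) and root-5 (2.236, off by 0.171).

silver ratio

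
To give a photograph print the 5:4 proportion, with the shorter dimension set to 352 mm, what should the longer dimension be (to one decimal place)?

5:4 = 1.25000.
Longer side = 352 × 1.25000 ≈ 440.000 → 440.0 mm.

440.0 mm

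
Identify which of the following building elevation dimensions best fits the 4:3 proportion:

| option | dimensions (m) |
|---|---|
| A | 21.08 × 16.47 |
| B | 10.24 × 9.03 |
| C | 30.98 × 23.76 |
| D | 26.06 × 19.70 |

D

Target 4:3 ≈ 1.333.
A: 1.280 (Δ0.053)  B: 1.134 (Δ0.199)  C: 1.304 (Δ0.029)  D: 1.323 (Δ0.010)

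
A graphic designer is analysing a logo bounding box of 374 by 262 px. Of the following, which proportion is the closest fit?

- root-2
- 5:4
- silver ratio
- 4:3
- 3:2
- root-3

root-2

374/262 ≈ 1.427. Nearest candidates are root-2 (1.414, off by 0.013) and 3:2 (1.500, off by 0.073).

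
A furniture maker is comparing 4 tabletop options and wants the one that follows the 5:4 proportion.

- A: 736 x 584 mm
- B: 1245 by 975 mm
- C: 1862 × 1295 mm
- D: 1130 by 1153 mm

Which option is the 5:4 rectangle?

A

Ratios (long/short): A ≈ 1.260; B ≈ 1.277; C ≈ 1.438; D ≈ 1.020.
5:4 ≈ 1.250; option A is nearest (Δ 0.010).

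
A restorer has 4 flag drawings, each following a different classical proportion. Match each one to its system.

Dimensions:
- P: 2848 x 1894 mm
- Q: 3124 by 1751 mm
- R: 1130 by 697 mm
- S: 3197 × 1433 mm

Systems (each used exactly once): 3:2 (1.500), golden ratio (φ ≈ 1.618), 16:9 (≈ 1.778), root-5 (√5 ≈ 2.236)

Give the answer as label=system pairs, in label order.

P = 2848/1894 ≈ 1.504 → 3:2 (1.500)
Q = 3124/1751 ≈ 1.784 → 16:9 (1.778)
R = 1130/697 ≈ 1.621 → golden ratio (1.618)
S = 3197/1433 ≈ 2.231 → root-5 (2.236)

P=3:2, Q=16:9, R=golden ratio, S=root-5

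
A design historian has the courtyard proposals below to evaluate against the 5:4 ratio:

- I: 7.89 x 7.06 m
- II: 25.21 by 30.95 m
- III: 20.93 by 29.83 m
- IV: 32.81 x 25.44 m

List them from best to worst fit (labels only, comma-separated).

II, IV, I, III

Ratios: I = 7.89 / 7.06 ≈ 1.118; II = 30.95 / 25.21 ≈ 1.228; III = 29.83 / 20.93 ≈ 1.425; IV = 32.81 / 25.44 ≈ 1.290.
|Δ from 1.250|: I 0.132; II 0.022; III 0.175; IV 0.040.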